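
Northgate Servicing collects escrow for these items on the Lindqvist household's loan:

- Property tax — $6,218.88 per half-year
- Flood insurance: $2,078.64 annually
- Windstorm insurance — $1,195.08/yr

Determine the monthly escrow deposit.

$1,309.29

Property tax — $6,218.88 × 2 = $12,437.76 annually
Flood insurance — $2,078.64 annually
Windstorm insurance — $1,195.08 annually
Total per year = $12,437.76 + $2,078.64 + $1,195.08 = $15,711.48
Monthly escrow = $15,711.48 ÷ 12 = $1,309.29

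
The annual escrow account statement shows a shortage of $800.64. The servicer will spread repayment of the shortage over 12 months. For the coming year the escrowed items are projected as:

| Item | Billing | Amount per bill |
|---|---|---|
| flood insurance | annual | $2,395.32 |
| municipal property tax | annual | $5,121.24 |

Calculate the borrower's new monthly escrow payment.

Flood insurance: $2,395.32/yr
Municipal property tax: $5,121.24/yr
Total annual escrow = $2,395.32 + $5,121.24 = $7,516.56
Base monthly escrow = $7,516.56 ÷ 12 = $626.38
Shortage per month = $800.64 ÷ 12 = $66.72
New monthly escrow = $626.38 + $66.72 = $693.10

$693.10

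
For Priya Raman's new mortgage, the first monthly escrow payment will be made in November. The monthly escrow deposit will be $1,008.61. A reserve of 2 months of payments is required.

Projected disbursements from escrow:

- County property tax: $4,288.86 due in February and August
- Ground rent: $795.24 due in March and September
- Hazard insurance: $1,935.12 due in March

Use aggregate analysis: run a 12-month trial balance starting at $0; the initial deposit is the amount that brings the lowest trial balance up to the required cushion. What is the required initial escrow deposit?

Cushion = 2 × $1,008.61 = $2,017.22
Trial balance (start $0, +$1,008.61 each month, − disbursements):
  Nov: +$1,008.61 → $1,008.61
  Dec: +$1,008.61 → $2,017.22
  Jan: +$1,008.61 → $3,025.83
  Feb: +$1,008.61 − $4,288.86 → -$254.42
  Mar: +$1,008.61 − $2,730.36 → -$1,976.17
  Apr: +$1,008.61 → -$967.56
  May: +$1,008.61 → $41.05
  Jun: +$1,008.61 → $1,049.66
  Jul: +$1,008.61 → $2,058.27
  Aug: +$1,008.61 − $4,288.86 → -$1,221.98
  Sep: +$1,008.61 − $795.24 → -$1,008.61
  Oct: +$1,008.61 → $0.00
Lowest trial balance = -$1,976.17 (Mar)
Initial deposit = cushion − low point = $2,017.22 − (-$1,976.17) = $3,993.39

$3,993.39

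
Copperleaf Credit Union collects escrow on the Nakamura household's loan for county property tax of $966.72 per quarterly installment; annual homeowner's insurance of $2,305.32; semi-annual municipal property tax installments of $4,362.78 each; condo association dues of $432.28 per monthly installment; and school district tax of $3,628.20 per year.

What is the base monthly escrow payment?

County property tax = $966.72 × 4 = $3,866.88
Homeowner's insurance = $2,305.32
Municipal property tax = $4,362.78 × 2 = $8,725.56
Condo association dues = $432.28 × 12 = $5,187.36
School district tax = $3,628.20
Combined annual = $3,866.88 + $2,305.32 + $8,725.56 + $5,187.36 + $3,628.20 = $23,713.32
Per month = $23,713.32 / 12 = $1,976.11

$1,976.11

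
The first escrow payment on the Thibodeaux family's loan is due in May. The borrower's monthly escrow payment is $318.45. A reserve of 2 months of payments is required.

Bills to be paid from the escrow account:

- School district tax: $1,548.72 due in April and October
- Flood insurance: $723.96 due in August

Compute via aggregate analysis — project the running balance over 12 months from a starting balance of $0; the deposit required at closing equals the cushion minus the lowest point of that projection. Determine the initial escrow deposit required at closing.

$998.88

Cushion = 2 × $318.45 = $636.90
Trial balance (start $0, +$318.45 each month, − disbursements):
  May: +$318.45 → $318.45
  Jun: +$318.45 → $636.90
  Jul: +$318.45 → $955.35
  Aug: +$318.45 − $723.96 → $549.84
  Sep: +$318.45 → $868.29
  Oct: +$318.45 − $1,548.72 → -$361.98
  Nov: +$318.45 → -$43.53
  Dec: +$318.45 → $274.92
  Jan: +$318.45 → $593.37
  Feb: +$318.45 → $911.82
  Mar: +$318.45 → $1,230.27
  Apr: +$318.45 − $1,548.72 → $0.00
Lowest trial balance = -$361.98 (Oct)
Initial deposit = cushion − low point = $636.90 − (-$361.98) = $998.88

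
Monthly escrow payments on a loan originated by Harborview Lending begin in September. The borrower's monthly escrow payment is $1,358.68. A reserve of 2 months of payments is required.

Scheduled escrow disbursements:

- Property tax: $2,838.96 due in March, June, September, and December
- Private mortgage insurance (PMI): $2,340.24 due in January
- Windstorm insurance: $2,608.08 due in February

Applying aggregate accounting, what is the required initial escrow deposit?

$6,671.80

Cushion = 2 × $1,358.68 = $2,717.36
Trial balance (start $0, +$1,358.68 each month, − disbursements):
  Sep: +$1,358.68 − $2,838.96 → -$1,480.28
  Oct: +$1,358.68 → -$121.60
  Nov: +$1,358.68 → $1,237.08
  Dec: +$1,358.68 − $2,838.96 → -$243.20
  Jan: +$1,358.68 − $2,340.24 → -$1,224.76
  Feb: +$1,358.68 − $2,608.08 → -$2,474.16
  Mar: +$1,358.68 − $2,838.96 → -$3,954.44
  Apr: +$1,358.68 → -$2,595.76
  May: +$1,358.68 → -$1,237.08
  Jun: +$1,358.68 − $2,838.96 → -$2,717.36
  Jul: +$1,358.68 → -$1,358.68
  Aug: +$1,358.68 → $0.00
Lowest trial balance = -$3,954.44 (Mar)
Initial deposit = cushion − low point = $2,717.36 − (-$3,954.44) = $6,671.80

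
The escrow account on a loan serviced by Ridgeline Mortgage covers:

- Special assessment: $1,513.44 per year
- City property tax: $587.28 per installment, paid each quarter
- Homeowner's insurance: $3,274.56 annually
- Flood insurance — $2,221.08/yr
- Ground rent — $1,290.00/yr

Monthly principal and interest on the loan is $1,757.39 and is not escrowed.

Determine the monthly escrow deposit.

Special assessment — $1,513.44
City property tax — $587.28 × 4 = $2,349.12
Homeowner's insurance — $3,274.56
Flood insurance — $2,221.08
Ground rent — $1,290.00
Total annual escrow = $10,648.20
Monthly escrow = $10,648.20 / 12 = $887.35

$887.35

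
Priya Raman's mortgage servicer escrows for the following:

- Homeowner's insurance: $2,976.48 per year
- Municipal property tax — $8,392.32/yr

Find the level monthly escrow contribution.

$947.40

Homeowner's insurance = $2,976.48 per year
Municipal property tax = $8,392.32 per year
Yearly total = $11,368.80
Monthly escrow = $11,368.80 / 12 = $947.40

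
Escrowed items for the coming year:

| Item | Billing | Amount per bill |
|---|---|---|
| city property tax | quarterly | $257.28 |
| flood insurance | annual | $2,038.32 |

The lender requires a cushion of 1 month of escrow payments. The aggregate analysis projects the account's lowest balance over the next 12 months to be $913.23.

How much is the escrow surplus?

$657.61

City property tax: $257.28 × 4 = $1,029.12/yr
Flood insurance: $2,038.32/yr
Total annual escrow = $3,067.44
Monthly escrow = $3,067.44 ÷ 12 = $255.62
Required reserve = 1 × $255.62 = $255.62
Surplus = $913.23 − $255.62 = $657.61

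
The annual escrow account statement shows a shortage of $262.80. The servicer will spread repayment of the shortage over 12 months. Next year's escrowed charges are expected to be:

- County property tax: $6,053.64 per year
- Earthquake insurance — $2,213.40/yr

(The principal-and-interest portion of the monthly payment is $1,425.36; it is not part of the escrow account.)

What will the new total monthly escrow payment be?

$710.82

County property tax: $6,053.64 annually
Earthquake insurance: $2,213.40 annually
Total per year = $8,267.04
Monthly = $8,267.04 / 12 = $688.92
Shortage spread = $262.80 ÷ 12 = $21.90/mo
New monthly escrow = $688.92 + $21.90 = $710.82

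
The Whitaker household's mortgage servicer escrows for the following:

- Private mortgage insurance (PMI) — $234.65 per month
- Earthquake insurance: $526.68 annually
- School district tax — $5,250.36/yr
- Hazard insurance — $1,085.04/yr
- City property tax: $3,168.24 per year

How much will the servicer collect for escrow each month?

$1,070.51

Private mortgage insurance (PMI) = $234.65 × 12 = $2,815.80/yr
Earthquake insurance = $526.68/yr
School district tax = $5,250.36/yr
Hazard insurance = $1,085.04/yr
City property tax = $3,168.24/yr
Annual escrow total = $2,815.80 + $526.68 + $5,250.36 + $1,085.04 + $3,168.24 = $12,846.12
Per month = $12,846.12 ÷ 12 = $1,070.51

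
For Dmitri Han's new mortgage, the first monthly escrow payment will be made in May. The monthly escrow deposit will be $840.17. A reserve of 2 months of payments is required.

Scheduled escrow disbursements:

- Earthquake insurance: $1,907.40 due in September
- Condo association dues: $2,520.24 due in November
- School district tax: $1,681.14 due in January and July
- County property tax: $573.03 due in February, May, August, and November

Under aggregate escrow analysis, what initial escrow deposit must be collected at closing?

Cushion = 2 × $840.17 = $1,680.34
Trial balance (start $0, +$840.17 each month, − disbursements):
  May: +$840.17 − $573.03 → $267.14
  Jun: +$840.17 → $1,107.31
  Jul: +$840.17 − $1,681.14 → $266.34
  Aug: +$840.17 − $573.03 → $533.48
  Sep: +$840.17 − $1,907.40 → -$533.75
  Oct: +$840.17 → $306.42
  Nov: +$840.17 − $3,093.27 → -$1,946.68
  Dec: +$840.17 → -$1,106.51
  Jan: +$840.17 − $1,681.14 → -$1,947.48
  Feb: +$840.17 − $573.03 → -$1,680.34
  Mar: +$840.17 → -$840.17
  Apr: +$840.17 → $0.00
Lowest trial balance = -$1,947.48 (Jan)
Initial deposit = cushion − low point = $1,680.34 − (-$1,947.48) = $3,627.82

$3,627.82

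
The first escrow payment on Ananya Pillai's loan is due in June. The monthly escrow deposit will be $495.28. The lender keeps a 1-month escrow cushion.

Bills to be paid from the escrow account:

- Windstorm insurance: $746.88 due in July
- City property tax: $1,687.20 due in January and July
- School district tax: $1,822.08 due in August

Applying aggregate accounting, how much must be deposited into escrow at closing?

$3,265.60

Cushion = 1 × $495.28 = $495.28
Trial balance (start $0, +$495.28 each month, − disbursements):
  Jun: +$495.28 → $495.28
  Jul: +$495.28 − $2,434.08 → -$1,443.52
  Aug: +$495.28 − $1,822.08 → -$2,770.32
  Sep: +$495.28 → -$2,275.04
  Oct: +$495.28 → -$1,779.76
  Nov: +$495.28 → -$1,284.48
  Dec: +$495.28 → -$789.20
  Jan: +$495.28 − $1,687.20 → -$1,981.12
  Feb: +$495.28 → -$1,485.84
  Mar: +$495.28 → -$990.56
  Apr: +$495.28 → -$495.28
  May: +$495.28 → $0.00
Lowest trial balance = -$2,770.32 (Aug)
Initial deposit = cushion − low point = $495.28 − (-$2,770.32) = $3,265.60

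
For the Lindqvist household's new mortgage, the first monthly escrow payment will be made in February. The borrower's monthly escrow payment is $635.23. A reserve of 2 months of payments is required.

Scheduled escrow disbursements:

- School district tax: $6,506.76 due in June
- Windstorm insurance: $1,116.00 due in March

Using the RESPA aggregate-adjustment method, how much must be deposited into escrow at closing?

$5,717.07

Cushion = 2 × $635.23 = $1,270.46
Trial balance (start $0, +$635.23 each month, − disbursements):
  Feb: +$635.23 → $635.23
  Mar: +$635.23 − $1,116.00 → $154.46
  Apr: +$635.23 → $789.69
  May: +$635.23 → $1,424.92
  Jun: +$635.23 − $6,506.76 → -$4,446.61
  Jul: +$635.23 → -$3,811.38
  Aug: +$635.23 → -$3,176.15
  Sep: +$635.23 → -$2,540.92
  Oct: +$635.23 → -$1,905.69
  Nov: +$635.23 → -$1,270.46
  Dec: +$635.23 → -$635.23
  Jan: +$635.23 → $0.00
Lowest trial balance = -$4,446.61 (Jun)
Initial deposit = cushion − low point = $1,270.46 − (-$4,446.61) = $5,717.07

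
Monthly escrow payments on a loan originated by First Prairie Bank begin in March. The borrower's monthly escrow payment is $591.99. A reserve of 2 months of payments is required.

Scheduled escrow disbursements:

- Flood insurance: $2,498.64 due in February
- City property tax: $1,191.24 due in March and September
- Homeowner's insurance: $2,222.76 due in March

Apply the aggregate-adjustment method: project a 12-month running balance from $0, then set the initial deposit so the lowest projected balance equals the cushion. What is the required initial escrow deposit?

Cushion = 2 × $591.99 = $1,183.98
Trial balance (start $0, +$591.99 each month, − disbursements):
  Mar: +$591.99 − $3,414.00 → -$2,822.01
  Apr: +$591.99 → -$2,230.02
  May: +$591.99 → -$1,638.03
  Jun: +$591.99 → -$1,046.04
  Jul: +$591.99 → -$454.05
  Aug: +$591.99 → $137.94
  Sep: +$591.99 − $1,191.24 → -$461.31
  Oct: +$591.99 → $130.68
  Nov: +$591.99 → $722.67
  Dec: +$591.99 → $1,314.66
  Jan: +$591.99 → $1,906.65
  Feb: +$591.99 − $2,498.64 → $0.00
Lowest trial balance = -$2,822.01 (Mar)
Initial deposit = cushion − low point = $1,183.98 − (-$2,822.01) = $4,005.99

$4,005.99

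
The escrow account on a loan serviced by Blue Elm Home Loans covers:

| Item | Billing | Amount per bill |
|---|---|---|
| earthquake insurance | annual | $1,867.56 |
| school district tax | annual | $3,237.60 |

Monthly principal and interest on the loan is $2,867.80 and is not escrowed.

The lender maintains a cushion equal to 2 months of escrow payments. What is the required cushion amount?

$850.86

Earthquake insurance — $1,867.56 annually
School district tax — $3,237.60 annually
Annual escrow total = $1,867.56 + $3,237.60 = $5,105.16
Per month = $5,105.16 / 12 = $425.43
Required cushion = 2 × $425.43 = $850.86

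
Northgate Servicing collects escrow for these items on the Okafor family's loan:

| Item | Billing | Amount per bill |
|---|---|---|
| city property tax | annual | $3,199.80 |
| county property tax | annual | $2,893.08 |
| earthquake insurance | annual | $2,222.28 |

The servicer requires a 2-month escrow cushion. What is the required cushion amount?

City property tax — $3,199.80 per year
County property tax — $2,893.08 per year
Earthquake insurance — $2,222.28 per year
Total per year = $3,199.80 + $2,893.08 + $2,222.28 = $8,315.16
Per month = $8,315.16 ÷ 12 = $692.93
Reserve = 2 × $692.93 = $1,385.86

$1,385.86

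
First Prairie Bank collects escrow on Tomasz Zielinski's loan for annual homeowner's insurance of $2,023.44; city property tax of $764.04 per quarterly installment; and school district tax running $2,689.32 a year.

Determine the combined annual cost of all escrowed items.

Homeowner's insurance: $2,023.44
City property tax: $764.04 × 4 = $3,056.16
School district tax: $2,689.32
Annual escrow total = $2,023.44 + $3,056.16 + $2,689.32 = $7,768.92

$7,768.92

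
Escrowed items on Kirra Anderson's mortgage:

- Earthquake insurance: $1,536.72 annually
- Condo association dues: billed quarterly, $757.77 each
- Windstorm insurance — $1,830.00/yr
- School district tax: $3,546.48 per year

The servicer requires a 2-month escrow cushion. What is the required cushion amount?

Earthquake insurance — $1,536.72
Condo association dues — $757.77 × 4 = $3,031.08
Windstorm insurance — $1,830.00
School district tax — $3,546.48
Yearly total = $1,536.72 + $3,031.08 + $1,830.00 + $3,546.48 = $9,944.28
Per month = $9,944.28 ÷ 12 = $828.69
Cushion = 2 × $828.69 = $1,657.38

$1,657.38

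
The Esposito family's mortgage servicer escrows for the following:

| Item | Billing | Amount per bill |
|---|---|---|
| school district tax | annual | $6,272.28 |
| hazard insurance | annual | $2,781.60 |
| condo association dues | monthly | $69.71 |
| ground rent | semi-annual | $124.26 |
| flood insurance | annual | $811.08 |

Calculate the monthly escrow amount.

$912.50

School district tax: $6,272.28/yr
Hazard insurance: $2,781.60/yr
Condo association dues: $69.71 × 12 = $836.52/yr
Ground rent: $124.26 × 2 = $248.52/yr
Flood insurance: $811.08/yr
Total per year = $6,272.28 + $2,781.60 + $836.52 + $248.52 + $811.08 = $10,950.00
Monthly = $10,950.00 ÷ 12 = $912.50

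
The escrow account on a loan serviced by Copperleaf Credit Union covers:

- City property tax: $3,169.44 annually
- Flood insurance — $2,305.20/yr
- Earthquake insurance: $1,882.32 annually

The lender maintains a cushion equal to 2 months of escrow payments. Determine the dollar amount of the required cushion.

City property tax = $3,169.44 annually
Flood insurance = $2,305.20 annually
Earthquake insurance = $1,882.32 annually
Total per year = $3,169.44 + $2,305.20 + $1,882.32 = $7,356.96
Base monthly escrow = $7,356.96 ÷ 12 = $613.08
Reserve = 2 × $613.08 = $1,226.16

$1,226.16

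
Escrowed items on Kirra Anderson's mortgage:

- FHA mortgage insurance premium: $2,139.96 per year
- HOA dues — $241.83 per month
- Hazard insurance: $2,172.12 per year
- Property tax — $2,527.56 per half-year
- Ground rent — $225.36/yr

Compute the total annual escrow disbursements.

FHA mortgage insurance premium: $2,139.96
HOA dues: $241.83 × 12 = $2,901.96
Hazard insurance: $2,172.12
Property tax: $2,527.56 × 2 = $5,055.12
Ground rent: $225.36
Total per year = $12,494.52

$12,494.52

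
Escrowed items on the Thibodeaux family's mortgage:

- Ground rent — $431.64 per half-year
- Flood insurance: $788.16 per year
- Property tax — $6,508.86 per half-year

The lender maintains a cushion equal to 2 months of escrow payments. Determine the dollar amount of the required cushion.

Ground rent: $431.64 × 2 = $863.28/yr
Flood insurance: $788.16/yr
Property tax: $6,508.86 × 2 = $13,017.72/yr
Combined annual = $14,669.16
Monthly = $14,669.16 / 12 = $1,222.43
Required cushion = 2 × $1,222.43 = $2,444.86

$2,444.86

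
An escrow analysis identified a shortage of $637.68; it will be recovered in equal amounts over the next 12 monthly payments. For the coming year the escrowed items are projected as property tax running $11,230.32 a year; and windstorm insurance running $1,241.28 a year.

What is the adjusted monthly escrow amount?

$1,092.44

Property tax = $11,230.32 per year
Windstorm insurance = $1,241.28 per year
Total annual escrow = $11,230.32 + $1,241.28 = $12,471.60
Monthly escrow = $12,471.60 / 12 = $1,039.30
Shortage per month = $637.68 ÷ 12 = $53.14
New monthly escrow = $1,039.30 + $53.14 = $1,092.44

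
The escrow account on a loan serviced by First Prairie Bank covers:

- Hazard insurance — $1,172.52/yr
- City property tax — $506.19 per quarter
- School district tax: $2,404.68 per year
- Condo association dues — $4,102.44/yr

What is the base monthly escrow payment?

$808.70

Hazard insurance = $1,172.52
City property tax = $506.19 × 4 = $2,024.76
School district tax = $2,404.68
Condo association dues = $4,102.44
Annual escrow total = $1,172.52 + $2,024.76 + $2,404.68 + $4,102.44 = $9,704.40
Monthly = $9,704.40 ÷ 12 = $808.70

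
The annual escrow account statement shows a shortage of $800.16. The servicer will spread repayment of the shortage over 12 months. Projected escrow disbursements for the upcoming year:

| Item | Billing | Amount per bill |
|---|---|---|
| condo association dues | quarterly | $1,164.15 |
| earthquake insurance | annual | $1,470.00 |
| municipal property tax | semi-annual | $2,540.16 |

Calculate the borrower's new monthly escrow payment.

Condo association dues = $1,164.15 × 4 = $4,656.60/yr
Earthquake insurance = $1,470.00/yr
Municipal property tax = $2,540.16 × 2 = $5,080.32/yr
Total per year = $11,206.92
Base monthly escrow = $11,206.92 ÷ 12 = $933.91
Shortage per month = $800.16 / 12 = $66.68
New monthly escrow = $933.91 + $66.68 = $1,000.59

$1,000.59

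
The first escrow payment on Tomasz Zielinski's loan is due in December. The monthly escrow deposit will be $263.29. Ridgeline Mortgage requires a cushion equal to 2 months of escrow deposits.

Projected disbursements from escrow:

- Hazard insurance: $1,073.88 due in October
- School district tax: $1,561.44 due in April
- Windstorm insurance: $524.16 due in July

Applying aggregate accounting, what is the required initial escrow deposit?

$789.87

Cushion = 2 × $263.29 = $526.58
Trial balance (start $0, +$263.29 each month, − disbursements):
  Dec: +$263.29 → $263.29
  Jan: +$263.29 → $526.58
  Feb: +$263.29 → $789.87
  Mar: +$263.29 → $1,053.16
  Apr: +$263.29 − $1,561.44 → -$244.99
  May: +$263.29 → $18.30
  Jun: +$263.29 → $281.59
  Jul: +$263.29 − $524.16 → $20.72
  Aug: +$263.29 → $284.01
  Sep: +$263.29 → $547.30
  Oct: +$263.29 − $1,073.88 → -$263.29
  Nov: +$263.29 → $0.00
Lowest trial balance = -$263.29 (Oct)
Initial deposit = cushion − low point = $526.58 − (-$263.29) = $789.87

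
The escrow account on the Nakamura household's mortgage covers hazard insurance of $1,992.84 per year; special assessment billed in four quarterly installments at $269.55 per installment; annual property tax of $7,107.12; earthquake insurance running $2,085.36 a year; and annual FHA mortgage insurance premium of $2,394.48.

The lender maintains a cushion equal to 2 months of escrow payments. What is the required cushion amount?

Hazard insurance: $1,992.84 annually
Special assessment: $269.55 × 4 = $1,078.20 annually
Property tax: $7,107.12 annually
Earthquake insurance: $2,085.36 annually
FHA mortgage insurance premium: $2,394.48 annually
Combined annual = $14,658.00
Per month = $14,658.00 ÷ 12 = $1,221.50
Required cushion = 2 × $1,221.50 = $2,443.00

$2,443.00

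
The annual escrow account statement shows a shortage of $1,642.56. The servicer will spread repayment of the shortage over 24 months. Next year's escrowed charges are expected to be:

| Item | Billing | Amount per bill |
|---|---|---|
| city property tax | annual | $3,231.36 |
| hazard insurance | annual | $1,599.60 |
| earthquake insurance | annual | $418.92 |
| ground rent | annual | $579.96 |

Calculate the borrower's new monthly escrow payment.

$554.26

City property tax — $3,231.36 per year
Hazard insurance — $1,599.60 per year
Earthquake insurance — $418.92 per year
Ground rent — $579.96 per year
Annual escrow total = $3,231.36 + $1,599.60 + $418.92 + $579.96 = $5,829.84
Per month = $5,829.84 ÷ 12 = $485.82
Shortage spread = $1,642.56 / 24 = $68.44/mo
New monthly escrow = $485.82 + $68.44 = $554.26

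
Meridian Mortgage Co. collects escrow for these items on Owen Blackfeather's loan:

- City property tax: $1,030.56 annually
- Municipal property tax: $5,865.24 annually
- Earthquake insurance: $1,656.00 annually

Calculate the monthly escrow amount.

City property tax = $1,030.56 per year
Municipal property tax = $5,865.24 per year
Earthquake insurance = $1,656.00 per year
Total per year = $1,030.56 + $5,865.24 + $1,656.00 = $8,551.80
Monthly = $8,551.80 ÷ 12 = $712.65

$712.65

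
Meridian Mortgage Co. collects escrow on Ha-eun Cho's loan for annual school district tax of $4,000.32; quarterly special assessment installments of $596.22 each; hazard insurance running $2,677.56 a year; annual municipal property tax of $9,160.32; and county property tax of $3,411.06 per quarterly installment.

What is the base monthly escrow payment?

$2,655.61

School district tax = $4,000.32 per year
Special assessment = $596.22 × 4 = $2,384.88 per year
Hazard insurance = $2,677.56 per year
Municipal property tax = $9,160.32 per year
County property tax = $3,411.06 × 4 = $13,644.24 per year
Combined annual = $4,000.32 + $2,384.88 + $2,677.56 + $9,160.32 + $13,644.24 = $31,867.32
Per month = $31,867.32 ÷ 12 = $2,655.61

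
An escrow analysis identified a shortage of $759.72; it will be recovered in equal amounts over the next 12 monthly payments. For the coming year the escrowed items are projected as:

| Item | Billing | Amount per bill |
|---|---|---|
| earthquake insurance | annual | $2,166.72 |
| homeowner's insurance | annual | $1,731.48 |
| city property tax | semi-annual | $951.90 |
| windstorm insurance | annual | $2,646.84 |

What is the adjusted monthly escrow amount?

Earthquake insurance — $2,166.72 annually
Homeowner's insurance — $1,731.48 annually
City property tax — $951.90 × 2 = $1,903.80 annually
Windstorm insurance — $2,646.84 annually
Combined annual = $8,448.84
Per month = $8,448.84 / 12 = $704.07
Shortage per month = $759.72 / 12 = $63.31
New monthly escrow = $704.07 + $63.31 = $767.38

$767.38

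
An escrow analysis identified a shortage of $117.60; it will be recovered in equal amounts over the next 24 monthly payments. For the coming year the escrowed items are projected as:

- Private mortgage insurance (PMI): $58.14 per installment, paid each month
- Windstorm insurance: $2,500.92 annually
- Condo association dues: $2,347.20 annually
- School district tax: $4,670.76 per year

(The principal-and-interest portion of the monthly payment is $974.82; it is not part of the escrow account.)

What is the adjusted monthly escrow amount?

$856.28

Private mortgage insurance (PMI) — $58.14 × 12 = $697.68 annually
Windstorm insurance — $2,500.92 annually
Condo association dues — $2,347.20 annually
School district tax — $4,670.76 annually
Total per year = $697.68 + $2,500.92 + $2,347.20 + $4,670.76 = $10,216.56
Base monthly escrow = $10,216.56 / 12 = $851.38
Monthly shortage recovery: $117.60 / 24 = $4.90
Adjusted monthly = $851.38 + $4.90 = $856.28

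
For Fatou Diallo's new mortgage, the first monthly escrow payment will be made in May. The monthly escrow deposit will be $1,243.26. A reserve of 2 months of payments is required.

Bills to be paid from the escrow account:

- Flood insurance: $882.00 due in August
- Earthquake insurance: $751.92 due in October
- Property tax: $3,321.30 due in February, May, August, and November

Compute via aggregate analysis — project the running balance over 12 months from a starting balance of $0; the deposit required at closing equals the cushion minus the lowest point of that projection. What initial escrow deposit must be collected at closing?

$5,381.52

Cushion = 2 × $1,243.26 = $2,486.52
Trial balance (start $0, +$1,243.26 each month, − disbursements):
  May: +$1,243.26 − $3,321.30 → -$2,078.04
  Jun: +$1,243.26 → -$834.78
  Jul: +$1,243.26 → $408.48
  Aug: +$1,243.26 − $4,203.30 → -$2,551.56
  Sep: +$1,243.26 → -$1,308.30
  Oct: +$1,243.26 − $751.92 → -$816.96
  Nov: +$1,243.26 − $3,321.30 → -$2,895.00
  Dec: +$1,243.26 → -$1,651.74
  Jan: +$1,243.26 → -$408.48
  Feb: +$1,243.26 − $3,321.30 → -$2,486.52
  Mar: +$1,243.26 → -$1,243.26
  Apr: +$1,243.26 → $0.00
Lowest trial balance = -$2,895.00 (Nov)
Initial deposit = cushion − low point = $2,486.52 − (-$2,895.00) = $5,381.52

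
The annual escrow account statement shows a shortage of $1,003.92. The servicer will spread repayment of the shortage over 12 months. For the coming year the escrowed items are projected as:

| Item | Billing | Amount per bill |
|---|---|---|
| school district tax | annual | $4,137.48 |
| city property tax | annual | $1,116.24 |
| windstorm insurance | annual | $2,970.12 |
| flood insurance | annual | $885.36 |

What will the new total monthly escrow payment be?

School district tax = $4,137.48/yr
City property tax = $1,116.24/yr
Windstorm insurance = $2,970.12/yr
Flood insurance = $885.36/yr
Total per year = $9,109.20
Monthly = $9,109.20 / 12 = $759.10
Shortage per month = $1,003.92 ÷ 12 = $83.66
Adjusted monthly = $759.10 + $83.66 = $842.76

$842.76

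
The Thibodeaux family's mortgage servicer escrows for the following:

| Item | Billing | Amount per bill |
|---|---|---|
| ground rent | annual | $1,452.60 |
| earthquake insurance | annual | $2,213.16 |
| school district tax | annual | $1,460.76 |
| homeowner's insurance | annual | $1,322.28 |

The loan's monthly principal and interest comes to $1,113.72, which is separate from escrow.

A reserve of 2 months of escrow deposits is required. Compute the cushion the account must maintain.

Ground rent = $1,452.60
Earthquake insurance = $2,213.16
School district tax = $1,460.76
Homeowner's insurance = $1,322.28
Yearly total = $1,452.60 + $2,213.16 + $1,460.76 + $1,322.28 = $6,448.80
Monthly = $6,448.80 ÷ 12 = $537.40
Cushion = 2 × $537.40 = $1,074.80

$1,074.80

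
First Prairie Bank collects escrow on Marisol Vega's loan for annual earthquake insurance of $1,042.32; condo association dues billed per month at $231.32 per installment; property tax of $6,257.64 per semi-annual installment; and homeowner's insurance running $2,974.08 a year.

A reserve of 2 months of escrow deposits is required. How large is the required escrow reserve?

$3,217.92

Earthquake insurance — $1,042.32/yr
Condo association dues — $231.32 × 12 = $2,775.84/yr
Property tax — $6,257.64 × 2 = $12,515.28/yr
Homeowner's insurance — $2,974.08/yr
Yearly total = $1,042.32 + $2,775.84 + $12,515.28 + $2,974.08 = $19,307.52
Monthly = $19,307.52 ÷ 12 = $1,608.96
Required cushion = 2 × $1,608.96 = $3,217.92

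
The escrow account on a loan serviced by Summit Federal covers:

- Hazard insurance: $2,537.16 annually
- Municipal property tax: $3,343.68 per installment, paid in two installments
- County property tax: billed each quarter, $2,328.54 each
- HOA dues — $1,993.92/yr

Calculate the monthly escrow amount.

Hazard insurance — $2,537.16 per year
Municipal property tax — $3,343.68 × 2 = $6,687.36 per year
County property tax — $2,328.54 × 4 = $9,314.16 per year
HOA dues — $1,993.92 per year
Annual escrow total = $2,537.16 + $6,687.36 + $9,314.16 + $1,993.92 = $20,532.60
Monthly escrow = $20,532.60 ÷ 12 = $1,711.05

$1,711.05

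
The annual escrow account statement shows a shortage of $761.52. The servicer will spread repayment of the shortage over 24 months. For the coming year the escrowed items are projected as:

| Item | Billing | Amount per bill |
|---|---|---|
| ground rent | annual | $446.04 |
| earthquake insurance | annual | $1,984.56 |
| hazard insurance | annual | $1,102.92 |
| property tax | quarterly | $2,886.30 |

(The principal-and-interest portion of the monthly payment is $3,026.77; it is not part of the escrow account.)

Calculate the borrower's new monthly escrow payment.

Ground rent = $446.04 per year
Earthquake insurance = $1,984.56 per year
Hazard insurance = $1,102.92 per year
Property tax = $2,886.30 × 4 = $11,545.20 per year
Total per year = $446.04 + $1,984.56 + $1,102.92 + $11,545.20 = $15,078.72
Base monthly escrow = $15,078.72 ÷ 12 = $1,256.56
Shortage per month = $761.52 / 24 = $31.73
Adjusted monthly = $1,256.56 + $31.73 = $1,288.29

$1,288.29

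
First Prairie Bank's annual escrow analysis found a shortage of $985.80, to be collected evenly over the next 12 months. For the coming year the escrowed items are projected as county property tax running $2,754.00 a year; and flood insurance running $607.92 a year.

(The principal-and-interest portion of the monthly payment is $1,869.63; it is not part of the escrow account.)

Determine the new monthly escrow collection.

County property tax — $2,754.00/yr
Flood insurance — $607.92/yr
Yearly total = $2,754.00 + $607.92 = $3,361.92
Base monthly escrow = $3,361.92 / 12 = $280.16
Shortage per month = $985.80 ÷ 12 = $82.15
New monthly escrow = $280.16 + $82.15 = $362.31

$362.31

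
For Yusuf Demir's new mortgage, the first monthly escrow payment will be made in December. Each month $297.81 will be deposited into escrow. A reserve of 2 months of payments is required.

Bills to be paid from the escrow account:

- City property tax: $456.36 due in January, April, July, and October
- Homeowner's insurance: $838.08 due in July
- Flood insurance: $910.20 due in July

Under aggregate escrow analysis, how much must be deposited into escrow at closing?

$1,330.50

Cushion = 2 × $297.81 = $595.62
Trial balance (start $0, +$297.81 each month, − disbursements):
  Dec: +$297.81 → $297.81
  Jan: +$297.81 − $456.36 → $139.26
  Feb: +$297.81 → $437.07
  Mar: +$297.81 → $734.88
  Apr: +$297.81 − $456.36 → $576.33
  May: +$297.81 → $874.14
  Jun: +$297.81 → $1,171.95
  Jul: +$297.81 − $2,204.64 → -$734.88
  Aug: +$297.81 → -$437.07
  Sep: +$297.81 → -$139.26
  Oct: +$297.81 − $456.36 → -$297.81
  Nov: +$297.81 → $0.00
Lowest trial balance = -$734.88 (Jul)
Initial deposit = cushion − low point = $595.62 − (-$734.88) = $1,330.50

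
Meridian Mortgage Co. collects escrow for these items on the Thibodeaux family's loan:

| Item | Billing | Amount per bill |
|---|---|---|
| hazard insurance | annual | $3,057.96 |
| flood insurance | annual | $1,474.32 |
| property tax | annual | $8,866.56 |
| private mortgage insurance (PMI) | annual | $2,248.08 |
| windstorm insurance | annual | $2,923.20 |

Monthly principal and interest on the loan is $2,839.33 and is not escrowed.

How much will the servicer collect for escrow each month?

Hazard insurance — $3,057.96
Flood insurance — $1,474.32
Property tax — $8,866.56
Private mortgage insurance (PMI) — $2,248.08
Windstorm insurance — $2,923.20
Total annual escrow = $3,057.96 + $1,474.32 + $8,866.56 + $2,248.08 + $2,923.20 = $18,570.12
Monthly = $18,570.12 ÷ 12 = $1,547.51

$1,547.51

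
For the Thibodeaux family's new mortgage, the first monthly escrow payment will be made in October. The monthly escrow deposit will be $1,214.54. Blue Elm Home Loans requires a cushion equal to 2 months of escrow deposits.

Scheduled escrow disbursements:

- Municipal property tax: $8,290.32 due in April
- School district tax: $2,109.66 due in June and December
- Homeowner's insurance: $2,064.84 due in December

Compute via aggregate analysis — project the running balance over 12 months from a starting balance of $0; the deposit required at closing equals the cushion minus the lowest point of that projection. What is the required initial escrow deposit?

$6,392.12

Cushion = 2 × $1,214.54 = $2,429.08
Trial balance (start $0, +$1,214.54 each month, − disbursements):
  Oct: +$1,214.54 → $1,214.54
  Nov: +$1,214.54 → $2,429.08
  Dec: +$1,214.54 − $4,174.50 → -$530.88
  Jan: +$1,214.54 → $683.66
  Feb: +$1,214.54 → $1,898.20
  Mar: +$1,214.54 → $3,112.74
  Apr: +$1,214.54 − $8,290.32 → -$3,963.04
  May: +$1,214.54 → -$2,748.50
  Jun: +$1,214.54 − $2,109.66 → -$3,643.62
  Jul: +$1,214.54 → -$2,429.08
  Aug: +$1,214.54 → -$1,214.54
  Sep: +$1,214.54 → $0.00
Lowest trial balance = -$3,963.04 (Apr)
Initial deposit = cushion − low point = $2,429.08 − (-$3,963.04) = $6,392.12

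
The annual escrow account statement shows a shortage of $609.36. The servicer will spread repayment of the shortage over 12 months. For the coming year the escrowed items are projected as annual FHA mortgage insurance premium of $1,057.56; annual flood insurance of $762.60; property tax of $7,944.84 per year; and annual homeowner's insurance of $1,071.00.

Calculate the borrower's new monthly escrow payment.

FHA mortgage insurance premium: $1,057.56/yr
Flood insurance: $762.60/yr
Property tax: $7,944.84/yr
Homeowner's insurance: $1,071.00/yr
Annual escrow total = $1,057.56 + $762.60 + $7,944.84 + $1,071.00 = $10,836.00
Per month = $10,836.00 ÷ 12 = $903.00
Shortage per month = $609.36 / 12 = $50.78
New monthly escrow = $903.00 + $50.78 = $953.78

$953.78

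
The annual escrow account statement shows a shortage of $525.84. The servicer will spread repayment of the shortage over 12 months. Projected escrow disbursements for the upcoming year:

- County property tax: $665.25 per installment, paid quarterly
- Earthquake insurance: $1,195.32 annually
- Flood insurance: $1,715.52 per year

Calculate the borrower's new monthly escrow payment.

$508.14

County property tax: $665.25 × 4 = $2,661.00 annually
Earthquake insurance: $1,195.32 annually
Flood insurance: $1,715.52 annually
Total per year = $5,571.84
Monthly = $5,571.84 / 12 = $464.32
Monthly shortage recovery: $525.84 / 12 = $43.82
New monthly escrow = $464.32 + $43.82 = $508.14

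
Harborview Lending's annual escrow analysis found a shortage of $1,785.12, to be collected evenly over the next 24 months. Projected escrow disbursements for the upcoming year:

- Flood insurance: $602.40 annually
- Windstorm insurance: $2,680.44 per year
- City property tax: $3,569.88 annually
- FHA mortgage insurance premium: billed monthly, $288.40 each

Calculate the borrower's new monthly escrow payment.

$933.84

Flood insurance = $602.40 per year
Windstorm insurance = $2,680.44 per year
City property tax = $3,569.88 per year
FHA mortgage insurance premium = $288.40 × 12 = $3,460.80 per year
Total per year = $10,313.52
Monthly escrow = $10,313.52 ÷ 12 = $859.46
Monthly shortage recovery: $1,785.12 ÷ 24 = $74.38
Adjusted monthly = $859.46 + $74.38 = $933.84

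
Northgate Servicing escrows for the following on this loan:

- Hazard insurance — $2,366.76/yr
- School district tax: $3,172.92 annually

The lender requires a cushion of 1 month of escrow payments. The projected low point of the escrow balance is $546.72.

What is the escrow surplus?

Hazard insurance: $2,366.76 annually
School district tax: $3,172.92 annually
Annual escrow total = $2,366.76 + $3,172.92 = $5,539.68
Monthly escrow = $5,539.68 / 12 = $461.64
Required reserve = 1 × $461.64 = $461.64
Surplus = $546.72 − $461.64 = $85.08

$85.08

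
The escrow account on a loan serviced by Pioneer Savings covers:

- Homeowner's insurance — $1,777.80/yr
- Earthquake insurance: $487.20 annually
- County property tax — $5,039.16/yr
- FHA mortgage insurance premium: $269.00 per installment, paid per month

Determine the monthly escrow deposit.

Homeowner's insurance = $1,777.80/yr
Earthquake insurance = $487.20/yr
County property tax = $5,039.16/yr
FHA mortgage insurance premium = $269.00 × 12 = $3,228.00/yr
Total per year = $1,777.80 + $487.20 + $5,039.16 + $3,228.00 = $10,532.16
Per month = $10,532.16 / 12 = $877.68

$877.68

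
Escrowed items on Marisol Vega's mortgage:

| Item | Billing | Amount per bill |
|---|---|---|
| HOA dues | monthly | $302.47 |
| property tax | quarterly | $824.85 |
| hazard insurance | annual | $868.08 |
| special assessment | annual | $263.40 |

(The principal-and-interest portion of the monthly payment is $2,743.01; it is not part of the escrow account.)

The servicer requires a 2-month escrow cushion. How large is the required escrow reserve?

HOA dues: $302.47 × 12 = $3,629.64
Property tax: $824.85 × 4 = $3,299.40
Hazard insurance: $868.08
Special assessment: $263.40
Combined annual = $3,629.64 + $3,299.40 + $868.08 + $263.40 = $8,060.52
Base monthly escrow = $8,060.52 ÷ 12 = $671.71
Cushion = 2 × $671.71 = $1,343.42

$1,343.42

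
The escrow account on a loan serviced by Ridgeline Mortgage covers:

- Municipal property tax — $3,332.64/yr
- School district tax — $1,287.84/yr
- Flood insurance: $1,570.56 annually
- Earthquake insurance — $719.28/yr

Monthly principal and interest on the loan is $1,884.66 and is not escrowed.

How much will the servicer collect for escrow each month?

$575.86

Municipal property tax: $3,332.64 annually
School district tax: $1,287.84 annually
Flood insurance: $1,570.56 annually
Earthquake insurance: $719.28 annually
Total annual escrow = $6,910.32
Per month = $6,910.32 / 12 = $575.86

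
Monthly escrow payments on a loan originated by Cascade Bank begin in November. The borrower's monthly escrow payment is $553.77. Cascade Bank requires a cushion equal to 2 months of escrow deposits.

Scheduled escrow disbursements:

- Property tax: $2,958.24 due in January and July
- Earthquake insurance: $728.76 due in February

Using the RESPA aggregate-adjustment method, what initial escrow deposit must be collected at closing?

$2,768.85

Cushion = 2 × $553.77 = $1,107.54
Trial balance (start $0, +$553.77 each month, − disbursements):
  Nov: +$553.77 → $553.77
  Dec: +$553.77 → $1,107.54
  Jan: +$553.77 − $2,958.24 → -$1,296.93
  Feb: +$553.77 − $728.76 → -$1,471.92
  Mar: +$553.77 → -$918.15
  Apr: +$553.77 → -$364.38
  May: +$553.77 → $189.39
  Jun: +$553.77 → $743.16
  Jul: +$553.77 − $2,958.24 → -$1,661.31
  Aug: +$553.77 → -$1,107.54
  Sep: +$553.77 → -$553.77
  Oct: +$553.77 → $0.00
Lowest trial balance = -$1,661.31 (Jul)
Initial deposit = cushion − low point = $1,107.54 − (-$1,661.31) = $2,768.85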